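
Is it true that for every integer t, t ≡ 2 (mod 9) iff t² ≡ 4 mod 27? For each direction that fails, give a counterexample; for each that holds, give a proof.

(⟹) This fails: take t = 11. Then 11 ≡ 2 (mod 9), but 11² = 121 ≡ 13 (mod 27), not 4.

(⟸) This fails: take t = 25. Then 25² = 625 ≡ 4 (mod 27), yet 25 ≡ 7 (mod 9), not 2.

Neither direction holds.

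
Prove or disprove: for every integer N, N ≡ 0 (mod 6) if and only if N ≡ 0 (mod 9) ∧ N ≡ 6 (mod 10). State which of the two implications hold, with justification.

Not equivalent: only (⇐) holds.

[⇒] This fails: N = 0 gives 0 ≡ 0 (mod 6) but 0 ≡ 0 (mod 10), so the conjunction on the right does not hold.

[⇐] Conversely, if N ≡ 0 (mod 9) and N ≡ 6 (mod 10), then by the Chinese remainder theorem N ≡ 36 (mod 90). Since 36 ≡ 0 (mod 6) and 6 ∣ 90, we get N ≡ 0 (mod 6).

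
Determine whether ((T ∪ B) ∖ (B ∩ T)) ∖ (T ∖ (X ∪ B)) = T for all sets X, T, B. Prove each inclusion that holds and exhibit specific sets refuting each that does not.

Forward inclusion. This inclusion fails. Take X = ∅, T = ∅, B = {1}; then 1 ∈ ((T ∪ B) ∖ (B ∩ T)) ∖ (T ∖ (X ∪ B)) but 1 ∉ T.

Reverse inclusion. This inclusion fails. Take X = ∅, T = {1}, B = ∅; then 1 ∈ T but 1 ∉ ((T ∪ B) ∖ (B ∩ T)) ∖ (T ∖ (X ∪ B)).

(⊆) fails and (⊇) fails.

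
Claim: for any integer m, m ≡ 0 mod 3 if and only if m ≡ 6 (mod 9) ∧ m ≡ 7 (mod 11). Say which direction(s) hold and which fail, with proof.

(⟹) This fails: m = 0 gives 0 ≡ 0 (mod 3) but 0 ≡ 0 (mod 9), so the conjunction on the right does not hold.

(⟸) Conversely, if m ≡ 6 (mod 9) and m ≡ 7 (mod 11), then by the Chinese remainder theorem m ≡ 51 (mod 99). Since 51 ≡ 0 (mod 3) and 3 ∣ 99, we get m ≡ 0 (mod 3).

Only the converse holds.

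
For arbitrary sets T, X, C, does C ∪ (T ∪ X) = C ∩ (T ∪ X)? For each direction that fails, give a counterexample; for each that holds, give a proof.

(⊆) fails; (⊇) holds.

(⟹) This inclusion fails. Take T = {1}, X = ∅, C = ∅; then 1 ∈ C ∪ (T ∪ X) but 1 ∉ C ∩ (T ∪ X).

(⟸) Let x ∈ C ∩ (T ∪ X). Then either x ∈ T ∩ C and x ∉ X; or x ∈ X ∩ C and x ∉ T; or x ∈ T ∩ X ∩ C. In each case x ∈ C ∪ (T ∪ X), so C ∩ (T ∪ X) ⊆ C ∪ (T ∪ X).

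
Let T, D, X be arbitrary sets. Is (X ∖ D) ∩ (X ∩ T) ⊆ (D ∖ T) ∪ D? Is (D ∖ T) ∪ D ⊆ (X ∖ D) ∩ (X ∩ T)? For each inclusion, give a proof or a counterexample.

Both inclusions fail.

Forward inclusion. This inclusion fails. Take T = {1}, D = ∅, X = {1}; then 1 ∈ (X ∖ D) ∩ (X ∩ T) but 1 ∉ (D ∖ T) ∪ D.

Reverse inclusion. This inclusion fails. Take T = ∅, D = {1}, X = ∅; then 1 ∈ (D ∖ T) ∪ D but 1 ∉ (X ∖ D) ∩ (X ∩ T).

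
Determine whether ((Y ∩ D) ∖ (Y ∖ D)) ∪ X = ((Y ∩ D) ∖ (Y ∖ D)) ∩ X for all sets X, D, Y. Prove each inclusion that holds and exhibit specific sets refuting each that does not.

The sets are not equal: only the reverse inclusion holds.

Forward inclusion. This inclusion fails. Take X = {1}, D = ∅, Y = ∅; then 1 ∈ ((Y ∩ D) ∖ (Y ∖ D)) ∪ X but 1 ∉ ((Y ∩ D) ∖ (Y ∖ D)) ∩ X.

Reverse inclusion. Let x ∈ ((Y ∩ D) ∖ (Y ∖ D)) ∩ X. Then x ∈ X ∩ D ∩ Y, from which x ∈ ((Y ∩ D) ∖ (Y ∖ D)) ∪ X.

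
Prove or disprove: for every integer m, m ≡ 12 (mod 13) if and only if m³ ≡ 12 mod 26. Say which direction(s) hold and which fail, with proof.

Neither implication holds.

(⇒) This fails: take m = 25. Then 25 ≡ 12 (mod 13), but 25³ = 15625 ≡ 25 (mod 26), not 12.

(⇐) This fails: take m = 4. Then 4³ = 64 ≡ 12 (mod 26), yet 4 ≡ 4 (mod 13), not 12.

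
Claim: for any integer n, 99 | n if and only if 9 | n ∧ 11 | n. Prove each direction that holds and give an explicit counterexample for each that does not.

Forward direction. If 99 ∣ n, write n = 99q. Since 99 = 11·9, n = 9·(11q), so 9 ∣ n; and since 99 = 9·11, n = 11·(9q), so 11 ∣ n.

Converse. Suppose 9 ∣ n and 11 ∣ n. Any common multiple of 9 and 11 is a multiple of their lcm; here gcd(9, 11) = 1, so lcm(9, 11) = 9·11 = 99, so 99 ∣ n.

Equivalent; both directions hold.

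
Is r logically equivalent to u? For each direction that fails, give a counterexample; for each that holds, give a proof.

Both directions fail.

(⇒) This fails. Under u = F, r = T, the left side is true but the right side is false.

(⇐) This fails. Under u = T, r = F, the left side is false but the right side is true.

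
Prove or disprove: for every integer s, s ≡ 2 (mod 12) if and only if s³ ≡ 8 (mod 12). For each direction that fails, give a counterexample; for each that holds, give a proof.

(⇒) holds; (⇐) fails.

(⇒) Suppose s ≡ 2 (mod 12). Write s = 12j + 2. Then (12j + 2)³ = 1728j³ + 864j² + 144j + 8 = 12(144j³ + 72j² + 12j) + 8, so s³ ≡ 8 (mod 12).

(⇐) This fails: take s = 8. Then 8³ = 512 ≡ 8 (mod 12), yet 8 ≡ 8 (mod 12), not 2.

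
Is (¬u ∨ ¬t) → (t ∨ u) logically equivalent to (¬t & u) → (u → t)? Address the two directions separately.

(⟹) This fails. Under u = T, t = F, the left side is true but the right side is false.

(⟸) This fails. Under u = F, t = F, the left side is false but the right side is true.

Neither direction holds.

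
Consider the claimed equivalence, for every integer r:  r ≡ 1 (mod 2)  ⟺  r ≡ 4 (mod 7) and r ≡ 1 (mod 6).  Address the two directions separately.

[⇒] This fails: r = 1 gives 1 ≡ 1 (mod 2) but 1 ≡ 1 (mod 7), so the conjunction on the right does not hold.

[⇐] Conversely, if r ≡ 4 (mod 7) and r ≡ 1 (mod 6), then by the Chinese remainder theorem r ≡ 25 (mod 42). Since 25 ≡ 1 (mod 2) and 2 ∣ 42, we get r ≡ 1 (mod 2).

Not equivalent: only (⇐) holds.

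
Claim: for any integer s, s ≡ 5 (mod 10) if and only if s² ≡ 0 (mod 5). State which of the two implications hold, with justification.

Not equivalent: only (⇒) holds.

Forward direction. Suppose s ≡ 5 (mod 10). Then s² ≡ 5² = 25 (mod 10), and since 5 ∣ 10, also s² ≡ 0 (mod 5).

Converse. This fails: take s = 0. Then 0² = 0 ≡ 0 (mod 5), yet 0 ≡ 0 (mod 10), not 5.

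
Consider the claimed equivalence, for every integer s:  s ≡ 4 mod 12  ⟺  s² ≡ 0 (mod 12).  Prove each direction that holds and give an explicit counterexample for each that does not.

Neither direction holds.

(⟹) This fails: take s = 4. Then 4 ≡ 4 (mod 12), but 4² = 16 ≡ 4 (mod 12), not 0.

(⟸) This fails: take s = 0. Then 0² = 0 ≡ 0 (mod 12), yet 0 ≡ 0 (mod 12), not 4.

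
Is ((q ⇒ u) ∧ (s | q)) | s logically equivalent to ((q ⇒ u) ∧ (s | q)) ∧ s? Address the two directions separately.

(⇒) fails; (⇐) holds.

[⇐] Assume the antecedent. If s is true, ((q ⇒ u) ∧ (s | q)) | s reduces to true regardless of the other variables. If s is false, the antecedent cannot hold. Either way ((q ⇒ u) ∧ (s | q)) | s holds.

[⇒] This fails. Under s = T, u = F, q = T, the left side is true but the right side is false.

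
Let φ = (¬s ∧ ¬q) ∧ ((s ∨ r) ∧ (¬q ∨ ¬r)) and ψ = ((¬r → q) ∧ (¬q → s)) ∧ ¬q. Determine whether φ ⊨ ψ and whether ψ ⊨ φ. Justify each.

(⇒) fails and (⇐) fails.

(⟹) This fails. Under q = F, r = T, s = F, the left side is true but the right side is false.

(⟸) This fails. Under q = F, r = T, s = T, the left side is false but the right side is true.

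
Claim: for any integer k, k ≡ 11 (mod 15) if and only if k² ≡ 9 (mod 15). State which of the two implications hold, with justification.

Neither direction holds.

(→) This fails: take k = 11. Then 11 ≡ 11 (mod 15), but 11² = 121 ≡ 1 (mod 15), not 9.

(←) This fails: take k = 3. Then 3² = 9 ≡ 9 (mod 15), yet 3 ≡ 3 (mod 15), not 11.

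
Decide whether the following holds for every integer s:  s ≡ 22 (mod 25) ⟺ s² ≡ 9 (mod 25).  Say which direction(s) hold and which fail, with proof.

Only the forward direction holds.

[⇐] This fails: take s = 3. Then 3² = 9 ≡ 9 (mod 25), yet 3 ≡ 3 (mod 25), not 22.

[⇒] Suppose s ≡ 22 (mod 25). Write s = 25j + 22. Then (25j + 22)² = 625j² + 1100j + 484 = 25(25j² + 44j + 19) + 9, so s² ≡ 9 (mod 25).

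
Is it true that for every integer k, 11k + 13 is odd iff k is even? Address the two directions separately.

Forward direction. Suppose 11k + 13 is odd. Since 11 is odd, 11k and k have the same parity, so 11k + 13 ≡ k + 13 (mod 2). As 13 is odd, 11k + 13 is odd exactly when k is even. Thus k is even.

Converse. Suppose k is even; write k = 2j. Then 11k + 13 = 11·(2j) + 13 = 2·11j + 13, which is odd.

Both directions hold.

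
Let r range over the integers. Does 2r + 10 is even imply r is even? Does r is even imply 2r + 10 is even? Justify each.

The forward direction fails; the converse holds.

(⇒) This fails: take r = 7. Then 2r + 10 = 24, which is even, yet r = 7 is odd, not even.

(⇐) Suppose r is even. Since 2 is even, 2r is even for every r, so 2r + 10 has the same parity as 10, which is even. Hence 2r + 10 is even.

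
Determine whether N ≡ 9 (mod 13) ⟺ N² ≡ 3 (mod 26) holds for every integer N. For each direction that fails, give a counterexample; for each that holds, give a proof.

Both directions fail.

(⇒) This fails: take N = 22. Then 22 ≡ 9 (mod 13), but 22² = 484 ≡ 16 (mod 26), not 3.

(⇐) This fails: take N = 17. Then 17² = 289 ≡ 3 (mod 26), yet 17 ≡ 4 (mod 13), not 9.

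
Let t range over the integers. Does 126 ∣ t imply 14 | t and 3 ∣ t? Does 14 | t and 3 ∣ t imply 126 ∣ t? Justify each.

The forward direction holds; the converse fails.

Forward direction. If 126 ∣ t, write t = 126q. Since 126 = 9·14, t = 14·(9q), so 14 ∣ t; and since 126 = 42·3, t = 3·(42q), so 3 ∣ t.

Converse. This fails: take t = 42. Both 14 ∣ 42 and 3 ∣ 42, yet 42 is not a multiple of 126 (since 42 = 0·126 + 42), so 126 ∤ 42.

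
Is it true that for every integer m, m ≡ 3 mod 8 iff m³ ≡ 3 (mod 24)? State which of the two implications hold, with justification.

The forward direction fails; the converse holds.

[⇐] The residues r modulo 24 with r³ ≡ 3 (mod 24) are exactly {3}, and each is ≡ 3 (mod 8).

[⇒] This fails: take m = 11. Then 11 ≡ 3 (mod 8), but 11³ = 1331 ≡ 11 (mod 24), not 3.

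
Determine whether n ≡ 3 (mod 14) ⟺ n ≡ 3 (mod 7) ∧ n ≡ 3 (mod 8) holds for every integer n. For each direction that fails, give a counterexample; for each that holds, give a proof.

(⇒) This fails: n = 17 gives 17 ≡ 3 (mod 14) but 17 ≡ 1 (mod 8), so the conjunction on the right does not hold.

(⇐) Conversely, if n ≡ 3 (mod 7) and n ≡ 3 (mod 8), then by the Chinese remainder theorem n ≡ 3 (mod 56). Since 3 ≡ 3 (mod 14) and 14 ∣ 56, we get n ≡ 3 (mod 14).

(⇒) fails; (⇐) holds.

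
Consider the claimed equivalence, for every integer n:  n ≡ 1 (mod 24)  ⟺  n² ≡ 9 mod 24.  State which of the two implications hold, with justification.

(→) This fails: take n = 1. Then 1 ≡ 1 (mod 24), but 1² = 1 ≡ 1 (mod 24), not 9.

(←) This fails: take n = 3. Then 3² = 9 ≡ 9 (mod 24), yet 3 ≡ 3 (mod 24), not 1.

Neither implication holds.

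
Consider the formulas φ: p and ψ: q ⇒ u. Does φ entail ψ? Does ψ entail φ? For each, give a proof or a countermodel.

(⇒) fails and (⇐) fails.

(⟹) This fails. Under u = F, q = T, p = T, the left side is true but the right side is false.

(⟸) This fails. Under u = F, q = F, p = F, the left side is false but the right side is true.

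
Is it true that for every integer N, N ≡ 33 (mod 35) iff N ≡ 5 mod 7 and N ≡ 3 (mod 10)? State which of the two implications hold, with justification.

The forward direction fails; the converse holds.

(⇒) This fails: N = 68 gives 68 ≡ 33 (mod 35) but 68 ≡ 8 (mod 10), so the conjunction on the right does not hold.

(⇐) Conversely, if N ≡ 5 (mod 7) and N ≡ 3 (mod 10), then by the Chinese remainder theorem N ≡ 33 (mod 70). Since 33 ≡ 33 (mod 35) and 35 ∣ 70, we get N ≡ 33 (mod 35).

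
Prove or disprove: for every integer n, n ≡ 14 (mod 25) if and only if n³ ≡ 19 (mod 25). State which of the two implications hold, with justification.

(⇒) Suppose n ≡ 14 (mod 25). Write n = 25j + 14. Then (25j + 14)³ = 15625j³ + 26250j² + 14700j + 2744 = 25(625j³ + 1050j² + 588j + 109) + 19, so n³ ≡ 19 (mod 25).

(⇐) Conversely, suppose n³ ≡ 19 (mod 25). The only residue r in {0, …, 24} with r³ ≡ 19 (mod 25) is r = 14, so n ≡ 14 (mod 25).

Both directions hold.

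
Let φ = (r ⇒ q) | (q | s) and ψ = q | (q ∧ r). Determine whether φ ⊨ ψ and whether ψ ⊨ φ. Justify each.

Not equivalent: only (⇐) holds.

[⇐] Assume the antecedent. If q is true, (r ⇒ q) | (q | s) reduces to true regardless of the other variables. If q is false, the antecedent cannot hold. Either way (r ⇒ q) | (q | s) holds.

[⇒] This fails. Under q = F, s = F, r = F, the left side is true but the right side is false.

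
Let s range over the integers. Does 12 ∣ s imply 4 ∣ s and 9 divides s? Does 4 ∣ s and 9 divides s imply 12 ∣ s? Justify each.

(⇒) fails; (⇐) holds.

(⇐) Suppose 4 ∣ s and 9 ∣ s. Any common multiple of 4 and 9 is a multiple of their lcm; here gcd(4, 9) = 1, so lcm(4, 9) = 4·9 = 36, so 36 ∣ s. Since 12 ∣ 36, it follows that 12 ∣ s.

(⇒) This fails: take s = 12. Certainly 12 ∣ 12, but 9 ∤ 12.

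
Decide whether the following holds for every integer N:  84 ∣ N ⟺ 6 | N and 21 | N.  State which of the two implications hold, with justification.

[⇒] If 84 ∣ N, write N = 84q. Since 84 = 14·6, N = 6·(14q), so 6 ∣ N; and since 84 = 4·21, N = 21·(4q), so 21 ∣ N.

[⇐] This fails: take N = 42. Both 6 ∣ 42 and 21 ∣ 42, yet 42 is not a multiple of 84 (since 42 = 0·84 + 42), so 84 ∤ 42.

The forward direction holds; the converse fails.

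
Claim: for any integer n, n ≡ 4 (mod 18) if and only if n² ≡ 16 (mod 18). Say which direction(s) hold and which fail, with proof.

Not equivalent: only (⇒) holds.

(→) Suppose n ≡ 4 (mod 18). Write n = 18j + 4. Then (18j + 4)² = 324j² + 144j + 16 = 18(18j² + 8j) + 16, so n² ≡ 16 (mod 18).

(←) This fails: take n = 14. Then 14² = 196 ≡ 16 (mod 18), yet 14 ≡ 14 (mod 18), not 4.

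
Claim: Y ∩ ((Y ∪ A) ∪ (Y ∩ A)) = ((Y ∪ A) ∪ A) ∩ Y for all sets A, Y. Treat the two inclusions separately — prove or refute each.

(⟹) Let x ∈ Y ∩ ((Y ∪ A) ∪ (Y ∩ A)). Then either x ∈ Y and x ∉ A; or x ∈ A ∩ Y. In each case x ∈ ((Y ∪ A) ∪ A) ∩ Y, so Y ∩ ((Y ∪ A) ∪ (Y ∩ A)) ⊆ ((Y ∪ A) ∪ A) ∩ Y.

(⟸) Let x ∈ ((Y ∪ A) ∪ A) ∩ Y. Then either x ∈ Y and x ∉ A; or x ∈ A ∩ Y. In each case x ∈ Y ∩ ((Y ∪ A) ∪ (Y ∩ A)), so ((Y ∪ A) ∪ A) ∩ Y ⊆ Y ∩ ((Y ∪ A) ∪ (Y ∩ A)).

Both inclusions hold.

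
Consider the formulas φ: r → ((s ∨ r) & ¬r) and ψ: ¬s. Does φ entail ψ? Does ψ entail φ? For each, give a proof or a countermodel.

Neither implication holds.

(→) This fails. Under r = F, s = T, the left side is true but the right side is false.

(←) This fails. Under r = T, s = F, the left side is false but the right side is true.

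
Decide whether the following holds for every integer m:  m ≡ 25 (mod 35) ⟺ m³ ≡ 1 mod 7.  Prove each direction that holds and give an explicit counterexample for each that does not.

Only the forward direction holds.

[⇐] This fails: take m = 1. Then 1³ = 1 ≡ 1 (mod 7), yet 1 ≡ 1 (mod 35), not 25.

[⇒] Suppose m ≡ 25 (mod 35). Then m³ ≡ 25³ = 15625 (mod 35), and since 7 ∣ 35, also m³ ≡ 1 (mod 7).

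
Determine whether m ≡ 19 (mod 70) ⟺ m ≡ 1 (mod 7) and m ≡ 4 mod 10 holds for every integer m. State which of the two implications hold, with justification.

(⟹) This fails: m = 19 gives 19 ≡ 19 (mod 70) but 19 ≡ 5 (mod 7), so the conjunction on the right does not hold.

(⟸) This fails: m = 64 satisfies both congruences on the right (64 ≡ 1 mod 7 and 64 ≡ 4 mod 10) yet 64 ≡ 64 (mod 70), not 19.

Both directions fail.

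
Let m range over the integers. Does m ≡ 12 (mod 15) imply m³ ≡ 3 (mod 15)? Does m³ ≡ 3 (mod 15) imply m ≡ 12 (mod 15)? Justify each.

The biconditional holds.

[⇒] Suppose m ≡ 12 (mod 15). Write m = 15j + 12. Then (15j + 12)³ = 3375j³ + 8100j² + 6480j + 1728 = 15(225j³ + 540j² + 432j + 115) + 3, so m³ ≡ 3 (mod 15).

[⇐] Conversely, suppose m³ ≡ 3 (mod 15). The only residue r in {0, …, 14} with r³ ≡ 3 (mod 15) is r = 12, so m ≡ 12 (mod 15).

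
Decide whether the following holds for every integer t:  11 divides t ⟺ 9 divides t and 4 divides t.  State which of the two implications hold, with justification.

Both directions fail.

(→) This fails: take t = 11. Certainly 11 ∣ 11, but 9 ∤ 11.

(←) This fails: take t = 36. Both 9 ∣ 36 and 4 ∣ 36, yet 36 is not a multiple of 11 (since 36 = 3·11 + 3), so 11 ∤ 36.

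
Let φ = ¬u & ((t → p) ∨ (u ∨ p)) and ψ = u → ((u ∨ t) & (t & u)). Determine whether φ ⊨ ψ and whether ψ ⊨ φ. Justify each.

Not equivalent: only (⇒) holds.

Forward direction. Assume the antecedent. If p is true, the antecedent forces (p = T, u = F, t = F) or (p = T, u = F, t = T), and u → ((u ∨ t) & (t & u)) holds there. If p is false, the antecedent forces (p = F, u = F, t = F), and u → ((u ∨ t) & (t & u)) holds there. Either way u → ((u ∨ t) & (t & u)) holds.

Converse. This fails. Under p = F, u = F, t = T, the left side is false but the right side is true.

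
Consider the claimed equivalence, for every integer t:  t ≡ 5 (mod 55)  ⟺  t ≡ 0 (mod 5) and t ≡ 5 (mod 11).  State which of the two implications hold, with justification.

The biconditional holds.

Forward direction. Suppose t ≡ 5 (mod 55); write t = 55j + 5. Since 5 ∣ 55, reducing mod 5 gives t ≡ 5 ≡ 0 (mod 5); since 11 ∣ 55, reducing mod 11 gives t ≡ 5 (mod 11).

Converse. If t ≡ 0 (mod 5) and t ≡ 5 (mod 11), then by the Chinese remainder theorem t ≡ 5 (mod 55). This is exactly t ≡ 5 (mod 55).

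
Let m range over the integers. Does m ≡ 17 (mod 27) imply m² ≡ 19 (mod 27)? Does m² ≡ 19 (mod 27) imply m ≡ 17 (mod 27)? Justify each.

The forward direction holds; the converse fails.

Forward direction. Suppose m ≡ 17 (mod 27). Write m = 27j + 17. Then (27j + 17)² = 729j² + 918j + 289 = 27(27j² + 34j + 10) + 19, so m² ≡ 19 (mod 27).

Converse. This fails: take m = 10. Then 10² = 100 ≡ 19 (mod 27), yet 10 ≡ 10 (mod 27), not 17.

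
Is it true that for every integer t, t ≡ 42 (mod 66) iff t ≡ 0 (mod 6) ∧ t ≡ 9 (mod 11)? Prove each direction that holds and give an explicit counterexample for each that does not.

Equivalent; both directions hold.

(⇒) Suppose t ≡ 42 (mod 66); write t = 66j + 42. Since 6 ∣ 66, reducing mod 6 gives t ≡ 42 ≡ 0 (mod 6); since 11 ∣ 66, reducing mod 11 gives t ≡ 42 ≡ 9 (mod 11).

(⇐) Conversely, if t ≡ 0 (mod 6) and t ≡ 9 (mod 11), then by the Chinese remainder theorem t ≡ 42 (mod 66). This is exactly t ≡ 42 (mod 66).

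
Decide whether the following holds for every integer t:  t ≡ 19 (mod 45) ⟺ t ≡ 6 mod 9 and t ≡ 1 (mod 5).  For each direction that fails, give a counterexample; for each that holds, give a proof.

(⇒) This fails: t = 19 gives 19 ≡ 19 (mod 45) but 19 ≡ 1 (mod 9), so the conjunction on the right does not hold.

(⇐) This fails: t = 6 satisfies both congruences on the right (6 ≡ 6 mod 9 and 6 ≡ 1 mod 5) yet 6 ≡ 6 (mod 45), not 19.

Neither direction holds.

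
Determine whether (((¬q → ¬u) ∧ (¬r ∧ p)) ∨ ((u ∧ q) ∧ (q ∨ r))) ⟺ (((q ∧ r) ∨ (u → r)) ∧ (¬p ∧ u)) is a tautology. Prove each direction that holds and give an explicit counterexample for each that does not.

[⇒] This fails. Under r = F, q = F, p = T, u = F, the left side is true but the right side is false.

[⇐] This fails. Under r = T, q = F, p = F, u = T, the left side is false but the right side is true.

Both directions fail.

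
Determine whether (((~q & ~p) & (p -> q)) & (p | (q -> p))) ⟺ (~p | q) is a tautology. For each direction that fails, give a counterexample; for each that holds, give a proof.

(⇒) holds; (⇐) fails.

Forward direction. Assume the antecedent. If p is true, the antecedent cannot hold. If p is false, ~p | q reduces to true regardless of the other variables. Either way ~p | q holds.

Converse. This fails. Under p = F, q = T, the left side is false but the right side is true.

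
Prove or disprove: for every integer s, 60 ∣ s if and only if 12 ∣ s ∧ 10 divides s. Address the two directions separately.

Both directions hold.

(→) If 60 ∣ s, write s = 60q. Since 60 = 5·12, s = 12·(5q), so 12 ∣ s; and since 60 = 6·10, s = 10·(6q), so 10 ∣ s.

(←) Suppose 12 ∣ s and 10 ∣ s. Any common multiple of 12 and 10 is a multiple of their lcm; here lcm(12, 10) = 12·10/gcd(12, 10) = 120/2 = 60, so 60 ∣ s.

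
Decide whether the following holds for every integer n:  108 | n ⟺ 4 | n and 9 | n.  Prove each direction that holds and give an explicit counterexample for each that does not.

Only the forward implication holds.

(⇒) If 108 ∣ n, write n = 108q. Since 108 = 27·4, n = 4·(27q), so 4 ∣ n; and since 108 = 12·9, n = 9·(12q), so 9 ∣ n.

(⇐) This fails: take n = 36. Both 4 ∣ 36 and 9 ∣ 36, yet 36 is not a multiple of 108 (since 36 = 0·108 + 36), so 108 ∤ 36.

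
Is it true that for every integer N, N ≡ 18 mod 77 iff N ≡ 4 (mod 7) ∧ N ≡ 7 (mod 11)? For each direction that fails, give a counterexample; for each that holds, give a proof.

Both directions hold; the statement is true.

[⇒] Suppose N ≡ 18 (mod 77); write N = 77j + 18. Since 7 ∣ 77, reducing mod 7 gives N ≡ 18 ≡ 4 (mod 7); since 11 ∣ 77, reducing mod 11 gives N ≡ 18 ≡ 7 (mod 11).

[⇐] Conversely, if N ≡ 4 (mod 7) and N ≡ 7 (mod 11), then by the Chinese remainder theorem N ≡ 18 (mod 77). This is exactly N ≡ 18 (mod 77).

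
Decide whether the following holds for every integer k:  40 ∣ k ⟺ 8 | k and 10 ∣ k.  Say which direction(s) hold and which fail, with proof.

(⇒) If 40 ∣ k, write k = 40q. Since 40 = 5·8, k = 8·(5q), so 8 ∣ k; and since 40 = 4·10, k = 10·(4q), so 10 ∣ k.

(⇐) Suppose 8 ∣ k and 10 ∣ k. Any common multiple of 8 and 10 is a multiple of their lcm; here lcm(8, 10) = 8·10/gcd(8, 10) = 80/2 = 40, so 40 ∣ k.

The biconditional holds.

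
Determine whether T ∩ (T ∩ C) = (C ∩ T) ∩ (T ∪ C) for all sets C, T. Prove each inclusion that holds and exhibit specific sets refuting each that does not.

Both inclusions hold.

(⊆) Let x ∈ T ∩ (T ∩ C). Then x ∈ C ∩ T, from which x ∈ (C ∩ T) ∩ (T ∪ C).

(⊇) Let x ∈ (C ∩ T) ∩ (T ∪ C). Then x ∈ C ∩ T, from which x ∈ T ∩ (T ∩ C).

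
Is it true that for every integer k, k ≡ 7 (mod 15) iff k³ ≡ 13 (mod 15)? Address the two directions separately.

[⇐] Suppose k³ ≡ 13 (mod 15). The only residue r in {0, …, 14} with r³ ≡ 13 (mod 15) is r = 7, so k ≡ 7 (mod 15).

[⇒] Suppose k ≡ 7 (mod 15). Write k = 15j + 7. Then (15j + 7)³ = 3375j³ + 4725j² + 2205j + 343 = 15(225j³ + 315j² + 147j + 22) + 13, so k³ ≡ 13 (mod 15).

Equivalent; both directions hold.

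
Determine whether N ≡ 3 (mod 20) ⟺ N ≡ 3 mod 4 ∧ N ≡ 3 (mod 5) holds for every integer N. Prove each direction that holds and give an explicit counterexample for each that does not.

Forward direction. Suppose N ≡ 3 (mod 20); write N = 20j + 3. Since 4 ∣ 20, reducing mod 4 gives N ≡ 3 (mod 4); since 5 ∣ 20, reducing mod 5 gives N ≡ 3 (mod 5).

Converse. If N ≡ 3 (mod 4) and N ≡ 3 (mod 5), then by the Chinese remainder theorem N ≡ 3 (mod 20). This is exactly N ≡ 3 (mod 20).

The biconditional holds.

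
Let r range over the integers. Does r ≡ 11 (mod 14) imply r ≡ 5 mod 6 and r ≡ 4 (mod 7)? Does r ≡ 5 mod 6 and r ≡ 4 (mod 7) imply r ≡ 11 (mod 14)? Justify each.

Only the reverse direction holds.

Forward direction. This fails: r = 25 gives 25 ≡ 11 (mod 14) but 25 ≡ 1 (mod 6), so the conjunction on the right does not hold.

Converse. If r ≡ 5 (mod 6) and r ≡ 4 (mod 7), then by the Chinese remainder theorem r ≡ 11 (mod 42). Since 11 ≡ 11 (mod 14) and 14 ∣ 42, we get r ≡ 11 (mod 14).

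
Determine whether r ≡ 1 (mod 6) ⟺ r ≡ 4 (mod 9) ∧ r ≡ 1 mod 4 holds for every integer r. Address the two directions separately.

(←) If r ≡ 4 (mod 9) and r ≡ 1 (mod 4), then by the Chinese remainder theorem r ≡ 13 (mod 36). Since 13 ≡ 1 (mod 6) and 6 ∣ 36, we get r ≡ 1 (mod 6).

(→) This fails: r = 1 gives 1 ≡ 1 (mod 6) but 1 ≡ 1 (mod 9), so the conjunction on the right does not hold.

Not equivalent: only (⇐) holds.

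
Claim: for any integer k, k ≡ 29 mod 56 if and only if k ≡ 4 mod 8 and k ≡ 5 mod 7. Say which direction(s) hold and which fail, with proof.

Neither implication holds.

(⟹) This fails: k = 29 gives 29 ≡ 29 (mod 56) but 29 ≡ 5 (mod 8), so the conjunction on the right does not hold.

(⟸) This fails: k = 12 satisfies both congruences on the right (12 ≡ 4 mod 8 and 12 ≡ 5 mod 7) yet 12 ≡ 12 (mod 56), not 29.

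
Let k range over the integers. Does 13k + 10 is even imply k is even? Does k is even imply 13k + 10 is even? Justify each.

(⇐) Suppose k is even; write k = 2j. Then 13k + 10 = 13·(2j) + 10 = 2·13j + 10, which is even.

(⇒) Suppose 13k + 10 is even. Since 13 is odd, 13k and k have the same parity, so 13k + 10 ≡ k + 10 (mod 2). As 10 is even, 13k + 10 is even exactly when k is even. Thus k is even.

Both directions hold; the statement is true.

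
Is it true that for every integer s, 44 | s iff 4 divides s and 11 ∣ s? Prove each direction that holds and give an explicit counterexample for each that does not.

[⇒] If 44 ∣ s, write s = 44q. Since 44 = 11·4, s = 4·(11q), so 4 ∣ s; and since 44 = 4·11, s = 11·(4q), so 11 ∣ s.

[⇐] Suppose 4 ∣ s and 11 ∣ s. Any common multiple of 4 and 11 is a multiple of their lcm; here gcd(4, 11) = 1, so lcm(4, 11) = 4·11 = 44, so 44 ∣ s.

Both directions hold; the statement is true.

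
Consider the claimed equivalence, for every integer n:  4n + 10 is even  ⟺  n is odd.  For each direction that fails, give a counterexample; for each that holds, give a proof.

Only the converse holds.

(←) Suppose n is odd. Since 4 is even, 4n is even for every n, so 4n + 10 has the same parity as 10, which is even. Hence 4n + 10 is even.

(→) This fails: take n = 0. Then 4n + 10 = 10, which is even, yet n = 0 is even, not odd.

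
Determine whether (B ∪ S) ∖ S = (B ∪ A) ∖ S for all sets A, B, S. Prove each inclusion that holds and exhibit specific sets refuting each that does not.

(⟹) Let x ∈ (B ∪ S) ∖ S. Then either x ∈ B and x ∉ A, S; or x ∈ A ∩ B and x ∉ S. In each case x ∈ (B ∪ A) ∖ S, so (B ∪ S) ∖ S ⊆ (B ∪ A) ∖ S.

(⟸) This inclusion fails. Take A = {1}, B = ∅, S = ∅; then 1 ∈ (B ∪ A) ∖ S but 1 ∉ (B ∪ S) ∖ S.

The sets are not equal: only the forward inclusion holds.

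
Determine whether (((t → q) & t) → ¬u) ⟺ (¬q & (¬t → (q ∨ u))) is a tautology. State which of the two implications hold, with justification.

(⟸) Assume the antecedent. If u is true, the antecedent forces (u = T, t = F, q = F) or (u = T, t = T, q = F), and ((t → q) & t) → ¬u holds there. If u is false, ((t → q) & t) → ¬u reduces to true regardless of the other variables. Either way ((t → q) & t) → ¬u holds.

(⟹) This fails. Under u = F, t = F, q = F, the left side is true but the right side is false.

Not equivalent: only (⇐) holds.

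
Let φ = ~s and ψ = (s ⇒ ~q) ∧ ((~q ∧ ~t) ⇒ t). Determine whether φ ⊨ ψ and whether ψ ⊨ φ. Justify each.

Both directions fail.

(⇒) This fails. Under t = F, s = F, q = F, the left side is true but the right side is false.

(⇐) This fails. Under t = T, s = T, q = F, the left side is false but the right side is true.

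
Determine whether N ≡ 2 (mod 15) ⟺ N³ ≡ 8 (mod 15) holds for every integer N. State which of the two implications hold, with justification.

[⇐] Suppose N³ ≡ 8 (mod 15). The only residue r in {0, …, 14} with r³ ≡ 8 (mod 15) is r = 2, so N ≡ 2 (mod 15).

[⇒] Suppose N ≡ 2 (mod 15). Write N = 15j + 2. Then (15j + 2)³ = 3375j³ + 1350j² + 180j + 8 = 15(225j³ + 90j² + 12j) + 8, so N³ ≡ 8 (mod 15).

Equivalent; both directions hold.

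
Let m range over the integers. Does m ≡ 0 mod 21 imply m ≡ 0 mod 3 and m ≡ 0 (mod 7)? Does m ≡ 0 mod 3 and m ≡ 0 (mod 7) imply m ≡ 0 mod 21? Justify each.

Equivalent; both directions hold.

Converse. If m ≡ 0 (mod 3) and m ≡ 0 (mod 7), then by the Chinese remainder theorem m ≡ 0 (mod 21). This is exactly m ≡ 0 (mod 21).

Forward direction. Suppose m ≡ 0 (mod 21); write m = 21j + 0. Since 3 ∣ 21, reducing mod 3 gives m ≡ 0 (mod 3); since 7 ∣ 21, reducing mod 7 gives m ≡ 0 (mod 7).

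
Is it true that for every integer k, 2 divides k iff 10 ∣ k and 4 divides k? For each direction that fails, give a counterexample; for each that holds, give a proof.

Only the converse holds.

Forward direction. This fails: take k = 2. Certainly 2 ∣ 2, but 10 ∤ 2.

Converse. Suppose 10 ∣ k and 4 ∣ k. Any common multiple of 10 and 4 is a multiple of their lcm; here lcm(10, 4) = 10·4/gcd(10, 4) = 40/2 = 20, so 20 ∣ k. Since 2 ∣ 20, it follows that 2 ∣ k.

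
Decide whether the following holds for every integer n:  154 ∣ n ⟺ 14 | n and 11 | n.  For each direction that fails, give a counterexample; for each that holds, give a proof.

The biconditional holds.

(⟹) If 154 ∣ n, write n = 154q. Since 154 = 11·14, n = 14·(11q), so 14 ∣ n; and since 154 = 14·11, n = 11·(14q), so 11 ∣ n.

(⟸) Suppose 14 ∣ n and 11 ∣ n. Any common multiple of 14 and 11 is a multiple of their lcm; here gcd(14, 11) = 1, so lcm(14, 11) = 14·11 = 154, so 154 ∣ n.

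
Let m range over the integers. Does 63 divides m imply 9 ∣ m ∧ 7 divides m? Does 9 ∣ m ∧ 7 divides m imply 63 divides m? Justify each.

(⇐) Suppose 9 ∣ m and 7 ∣ m. Any common multiple of 9 and 7 is a multiple of their lcm; here gcd(9, 7) = 1, so lcm(9, 7) = 9·7 = 63, so 63 ∣ m.

(⇒) If 63 ∣ m, write m = 63q. Since 63 = 7·9, m = 9·(7q), so 9 ∣ m; and since 63 = 9·7, m = 7·(9q), so 7 ∣ m.

Both directions hold; the statement is true.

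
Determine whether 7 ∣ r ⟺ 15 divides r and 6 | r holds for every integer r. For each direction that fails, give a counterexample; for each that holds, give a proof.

(⟹) This fails: take r = 7. Certainly 7 ∣ 7, but 15 ∤ 7.

(⟸) This fails: take r = 30. Both 15 ∣ 30 and 6 ∣ 30, yet 30 is not a multiple of 7 (since 30 = 4·7 + 2), so 7 ∤ 30.

Both directions fail.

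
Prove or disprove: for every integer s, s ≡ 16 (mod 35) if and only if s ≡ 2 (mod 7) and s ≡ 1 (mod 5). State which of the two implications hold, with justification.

The biconditional holds.

[⇒] Suppose s ≡ 16 (mod 35); write s = 35j + 16. Since 7 ∣ 35, reducing mod 7 gives s ≡ 16 ≡ 2 (mod 7); since 5 ∣ 35, reducing mod 5 gives s ≡ 16 ≡ 1 (mod 5).

[⇐] Conversely, if s ≡ 2 (mod 7) and s ≡ 1 (mod 5), then by the Chinese remainder theorem s ≡ 16 (mod 35). This is exactly s ≡ 16 (mod 35).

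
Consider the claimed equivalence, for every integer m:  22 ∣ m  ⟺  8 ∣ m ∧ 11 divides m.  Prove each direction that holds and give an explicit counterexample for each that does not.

[⇐] Suppose 8 ∣ m and 11 ∣ m. Any common multiple of 8 and 11 is a multiple of their lcm; here gcd(8, 11) = 1, so lcm(8, 11) = 8·11 = 88, so 88 ∣ m. Since 22 ∣ 88, it follows that 22 ∣ m.

[⇒] This fails: take m = 22. Certainly 22 ∣ 22, but 8 ∤ 22.

Not equivalent: only (⇐) holds.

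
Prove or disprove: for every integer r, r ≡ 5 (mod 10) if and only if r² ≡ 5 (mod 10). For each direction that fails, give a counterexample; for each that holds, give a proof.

(⇒) Suppose r ≡ 5 (mod 10). Write r = 10j + 5. Then (10j + 5)² = 100j² + 100j + 25 = 10(10j² + 10j + 2) + 5, so r² ≡ 5 (mod 10).

(⇐) Conversely, suppose r² ≡ 5 (mod 10). The only residue r in {0, …, 9} with r² ≡ 5 (mod 10) is r = 5, so r ≡ 5 (mod 10).

Equivalent; both directions hold.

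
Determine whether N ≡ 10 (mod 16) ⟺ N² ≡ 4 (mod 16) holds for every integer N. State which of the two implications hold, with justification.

(⟸) This fails: take N = 2. Then 2² = 4 ≡ 4 (mod 16), yet 2 ≡ 2 (mod 16), not 10.

(⟹) Suppose N ≡ 10 (mod 16). Write N = 16j + 10. Then (16j + 10)² = 256j² + 320j + 100 = 16(16j² + 20j + 6) + 4, so N² ≡ 4 (mod 16).

Not equivalent: only (⇒) holds.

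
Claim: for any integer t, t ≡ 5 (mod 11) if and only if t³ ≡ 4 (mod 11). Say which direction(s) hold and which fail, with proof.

(→) Suppose t ≡ 5 (mod 11). Write t = 11j + 5. Then (11j + 5)³ = 1331j³ + 1815j² + 825j + 125 = 11(121j³ + 165j² + 75j + 11) + 4, so t³ ≡ 4 (mod 11).

(←) For the converse, argue contrapositively. If t ≢ 5 (mod 11), then t is congruent to one of 0, 1, 2, 3, 4, 6, 7, 8, 9, 10 modulo 11, and these give t³ ≡ 0, 1, 8, 5, 9, 7, 2, 6, 3, 10 respectively — never 4.

Both directions hold; the statement is true.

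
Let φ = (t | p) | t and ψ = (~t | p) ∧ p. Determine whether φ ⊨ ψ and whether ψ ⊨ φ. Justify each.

(⇐) Assume the antecedent. If t is true, (t | p) | t reduces to true regardless of the other variables. If t is false, the antecedent forces (t = F, p = T), and (t | p) | t holds there. Either way (t | p) | t holds.

(⇒) This fails. Under t = T, p = F, the left side is true but the right side is false.

Not equivalent: only (⇐) holds.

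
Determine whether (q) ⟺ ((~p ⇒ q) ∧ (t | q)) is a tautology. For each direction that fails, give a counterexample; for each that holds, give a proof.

The forward direction holds; the converse fails.

(⇐) This fails. Under p = T, t = T, q = F, the left side is false but the right side is true.

(⇒) Assume the antecedent. If p is true, the antecedent forces (p = T, t = F, q = T) or (p = T, t = T, q = T), and (~p ⇒ q) ∧ (t | q) holds there. If p is false, the antecedent forces (p = F, t = F, q = T) or (p = F, t = T, q = T), and (~p ⇒ q) ∧ (t | q) holds there. Either way (~p ⇒ q) ∧ (t | q) holds.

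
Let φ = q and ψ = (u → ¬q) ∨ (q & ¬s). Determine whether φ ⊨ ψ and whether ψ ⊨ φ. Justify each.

(⇒) fails and (⇐) fails.

(⟹) This fails. Under q = T, s = T, u = T, the left side is true but the right side is false.

(⟸) This fails. Under q = F, s = F, u = F, the left side is false but the right side is true.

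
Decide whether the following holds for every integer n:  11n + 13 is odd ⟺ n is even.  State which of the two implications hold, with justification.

Forward direction. Suppose 11n + 13 is odd. Since 11 is odd, 11n and n have the same parity, so 11n + 13 ≡ n + 13 (mod 2). As 13 is odd, 11n + 13 is odd exactly when n is even. Thus n is even.

Converse. Suppose n is even; write n = 2j. Then 11n + 13 = 11·(2j) + 13 = 2·11j + 13, which is odd.

Both directions hold.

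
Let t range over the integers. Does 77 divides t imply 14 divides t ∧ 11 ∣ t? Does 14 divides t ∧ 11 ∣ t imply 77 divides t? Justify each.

Forward direction. This fails: take t = 77. Certainly 77 ∣ 77, but 14 ∤ 77.

Converse. Suppose 14 ∣ t and 11 ∣ t. Any common multiple of 14 and 11 is a multiple of their lcm; here gcd(14, 11) = 1, so lcm(14, 11) = 14·11 = 154, so 154 ∣ t. Since 77 ∣ 154, it follows that 77 ∣ t.

(⇒) fails; (⇐) holds.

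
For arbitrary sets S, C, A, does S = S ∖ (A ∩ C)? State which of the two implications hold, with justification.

Only the reverse inclusion holds.

(⊆) This inclusion fails. Take S = {1}, C = {1}, A = {1}; then 1 ∈ S but 1 ∉ S ∖ (A ∩ C).

(⊇) Let x ∈ S ∖ (A ∩ C). Then either x ∈ S and x ∉ C, A; or x ∈ S ∩ C and x ∉ A; or x ∈ S ∩ A and x ∉ C. In each case x ∈ S, so S ∖ (A ∩ C) ⊆ S.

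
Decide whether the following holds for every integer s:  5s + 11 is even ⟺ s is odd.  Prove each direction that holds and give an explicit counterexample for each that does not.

Equivalent; both directions hold.

(⇒) Suppose 5s + 11 is even. Since 5 is odd, 5s and s have the same parity, so 5s + 11 ≡ s + 11 (mod 2). As 11 is odd, 5s + 11 is even exactly when s is odd. Thus s is odd.

(⇐) Conversely, suppose s is odd; write s = 2j + 1. Then 5s + 11 = 5·(2j + 1) + 11 = 2·5j + 16, which is even.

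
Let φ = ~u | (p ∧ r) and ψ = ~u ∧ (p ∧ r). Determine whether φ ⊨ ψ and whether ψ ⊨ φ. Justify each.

(⇒) fails; (⇐) holds.

(⟸) Assume the antecedent. If r is true, the antecedent forces (r = T, u = F, p = T), and ~u | (p ∧ r) holds there. If r is false, the antecedent cannot hold. Either way ~u | (p ∧ r) holds.

(⟹) This fails. Under r = F, u = F, p = F, the left side is true but the right side is false.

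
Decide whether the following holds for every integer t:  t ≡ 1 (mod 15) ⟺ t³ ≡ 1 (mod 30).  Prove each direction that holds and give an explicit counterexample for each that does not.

(⇐) The residues r modulo 30 with r³ ≡ 1 (mod 30) are exactly {1}, and each is ≡ 1 (mod 15).

(⇒) This fails: take t = 16. Then 16 ≡ 1 (mod 15), but 16³ = 4096 ≡ 16 (mod 30), not 1.

Not equivalent: only (⇐) holds.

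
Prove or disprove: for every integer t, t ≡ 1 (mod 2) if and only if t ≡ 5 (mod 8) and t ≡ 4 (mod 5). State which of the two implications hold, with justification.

Only the reverse direction holds.

[⇒] This fails: t = 1 gives 1 ≡ 1 (mod 2) but 1 ≡ 1 (mod 8), so the conjunction on the right does not hold.

[⇐] Conversely, if t ≡ 5 (mod 8) and t ≡ 4 (mod 5), then by the Chinese remainder theorem t ≡ 29 (mod 40). Since 29 ≡ 1 (mod 2) and 2 ∣ 40, we get t ≡ 1 (mod 2).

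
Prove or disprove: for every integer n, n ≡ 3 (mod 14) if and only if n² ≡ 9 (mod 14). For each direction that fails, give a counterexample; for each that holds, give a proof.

(⇒) holds; (⇐) fails.

(⟹) Suppose n ≡ 3 (mod 14). Write n = 14j + 3. Then (14j + 3)² = 196j² + 84j + 9 = 14(14j² + 6j) + 9, so n² ≡ 9 (mod 14).

(⟸) This fails: take n = 11. Then 11² = 121 ≡ 9 (mod 14), yet 11 ≡ 11 (mod 14), not 3.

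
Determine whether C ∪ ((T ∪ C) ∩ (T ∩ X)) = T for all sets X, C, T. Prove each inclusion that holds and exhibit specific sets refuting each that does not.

Both inclusions fail.

(⟹) This inclusion fails. Take X = ∅, C = {1}, T = ∅; then 1 ∈ C ∪ ((T ∪ C) ∩ (T ∩ X)) but 1 ∉ T.

(⟸) This inclusion fails. Take X = ∅, C = ∅, T = {1}; then 1 ∈ T but 1 ∉ C ∪ ((T ∪ C) ∩ (T ∩ X)).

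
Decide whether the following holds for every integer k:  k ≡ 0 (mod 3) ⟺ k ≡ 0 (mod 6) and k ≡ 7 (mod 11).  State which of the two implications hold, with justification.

(⟹) This fails: k = 0 gives 0 ≡ 0 (mod 3) but 0 ≡ 0 (mod 11), so the conjunction on the right does not hold.

(⟸) Conversely, if k ≡ 0 (mod 6) and k ≡ 7 (mod 11), then by the Chinese remainder theorem k ≡ 18 (mod 66). Since 18 ≡ 0 (mod 3) and 3 ∣ 66, we get k ≡ 0 (mod 3).

Only the converse holds.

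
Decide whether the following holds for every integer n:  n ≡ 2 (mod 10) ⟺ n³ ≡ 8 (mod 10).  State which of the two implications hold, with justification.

Both implications hold.

[⇒] Suppose n ≡ 2 (mod 10). Write n = 10j + 2. Then (10j + 2)³ = 1000j³ + 600j² + 120j + 8 = 10(100j³ + 60j² + 12j) + 8, so n³ ≡ 8 (mod 10).

[⇐] Conversely, suppose n³ ≡ 8 (mod 10). The only residue r in {0, …, 9} with r³ ≡ 8 (mod 10) is r = 2, so n ≡ 2 (mod 10).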